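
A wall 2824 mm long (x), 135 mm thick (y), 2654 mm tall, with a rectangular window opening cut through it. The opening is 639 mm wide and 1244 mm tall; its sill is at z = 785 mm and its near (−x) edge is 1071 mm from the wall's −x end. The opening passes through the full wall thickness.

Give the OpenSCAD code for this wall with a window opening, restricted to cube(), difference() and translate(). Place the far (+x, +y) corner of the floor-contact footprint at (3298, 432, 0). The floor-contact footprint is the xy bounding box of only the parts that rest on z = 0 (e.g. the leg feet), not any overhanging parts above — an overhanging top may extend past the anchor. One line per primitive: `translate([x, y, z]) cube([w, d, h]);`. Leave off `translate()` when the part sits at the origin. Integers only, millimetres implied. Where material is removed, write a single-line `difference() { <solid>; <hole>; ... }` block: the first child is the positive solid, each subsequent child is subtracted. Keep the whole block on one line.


difference() { translate([474, 297, 0]) cube([2824, 135, 2654]); translate([1545, 297, 785]) cube([639, 135, 1244]); }


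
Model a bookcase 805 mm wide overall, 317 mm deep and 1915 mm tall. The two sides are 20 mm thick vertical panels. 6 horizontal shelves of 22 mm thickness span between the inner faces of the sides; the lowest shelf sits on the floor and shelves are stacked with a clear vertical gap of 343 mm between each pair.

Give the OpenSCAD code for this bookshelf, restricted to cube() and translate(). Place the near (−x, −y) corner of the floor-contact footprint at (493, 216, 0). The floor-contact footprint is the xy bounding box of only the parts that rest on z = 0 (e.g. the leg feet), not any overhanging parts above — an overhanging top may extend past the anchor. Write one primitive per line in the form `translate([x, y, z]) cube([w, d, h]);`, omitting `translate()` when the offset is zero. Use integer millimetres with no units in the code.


translate([493, 216, 0]) cube([20, 317, 1915]);
translate([1278, 216, 0]) cube([20, 317, 1915]);
translate([513, 216, 0]) cube([765, 317, 22]);
translate([513, 216, 365]) cube([765, 317, 22]);
translate([513, 216, 730]) cube([765, 317, 22]);
translate([513, 216, 1095]) cube([765, 317, 22]);
translate([513, 216, 1460]) cube([765, 317, 22]);
translate([513, 216, 1825]) cube([765, 317, 22]);


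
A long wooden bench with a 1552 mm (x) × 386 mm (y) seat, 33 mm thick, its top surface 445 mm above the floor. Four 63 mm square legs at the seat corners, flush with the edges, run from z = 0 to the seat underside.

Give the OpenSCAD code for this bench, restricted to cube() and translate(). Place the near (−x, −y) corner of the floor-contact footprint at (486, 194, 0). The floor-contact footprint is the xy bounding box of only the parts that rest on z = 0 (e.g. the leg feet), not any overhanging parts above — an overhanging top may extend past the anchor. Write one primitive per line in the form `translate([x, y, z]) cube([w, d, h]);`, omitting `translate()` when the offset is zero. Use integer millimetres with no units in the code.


translate([486, 194, 412]) cube([1552, 386, 33]);
translate([486, 194, 0]) cube([63, 63, 412]);
translate([486, 517, 0]) cube([63, 63, 412]);
translate([1975, 194, 0]) cube([63, 63, 412]);
translate([1975, 517, 0]) cube([63, 63, 412]);


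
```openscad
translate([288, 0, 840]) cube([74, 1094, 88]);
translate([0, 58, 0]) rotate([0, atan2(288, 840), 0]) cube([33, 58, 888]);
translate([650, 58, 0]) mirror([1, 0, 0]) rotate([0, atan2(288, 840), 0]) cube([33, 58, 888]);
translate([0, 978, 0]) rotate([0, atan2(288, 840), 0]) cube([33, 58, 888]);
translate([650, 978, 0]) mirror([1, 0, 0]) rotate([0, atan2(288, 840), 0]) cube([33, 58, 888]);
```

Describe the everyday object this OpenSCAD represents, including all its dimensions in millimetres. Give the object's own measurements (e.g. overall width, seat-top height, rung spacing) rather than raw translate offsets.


A sawhorse. A 74×1094×88 mm beam (x, y, z) sits on two A-frame leg pairs. Each pair is two raked legs of 33×58 mm section (58 mm along y) splaying symmetrically in x. Each leg rises 840 mm vertically over 288 mm of horizontal reach and is 888 mm long along its own axis. Every leg's outer bottom edge rests on the floor and its outer top edge meets a bottom edge of the beam — the left legs (tilting toward +x) meet the beam's −x bottom edge, the right legs (their mirror images, tilting toward −x) meet its +x bottom edge — so the leg tops tuck under the beam, the beam's underside is 840 mm above the floor, and the feet are 650 mm apart outside-to-outside with the beam centred between them. The two leg pairs are set in 58 mm from either end of the beam.


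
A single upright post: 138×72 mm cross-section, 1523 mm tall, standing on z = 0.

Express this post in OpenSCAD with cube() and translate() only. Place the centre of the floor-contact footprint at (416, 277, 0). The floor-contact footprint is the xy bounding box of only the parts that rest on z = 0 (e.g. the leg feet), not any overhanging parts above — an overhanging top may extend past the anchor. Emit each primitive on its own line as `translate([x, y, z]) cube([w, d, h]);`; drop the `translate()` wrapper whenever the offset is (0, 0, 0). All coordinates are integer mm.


translate([347, 241, 0]) cube([138, 72, 1523]);


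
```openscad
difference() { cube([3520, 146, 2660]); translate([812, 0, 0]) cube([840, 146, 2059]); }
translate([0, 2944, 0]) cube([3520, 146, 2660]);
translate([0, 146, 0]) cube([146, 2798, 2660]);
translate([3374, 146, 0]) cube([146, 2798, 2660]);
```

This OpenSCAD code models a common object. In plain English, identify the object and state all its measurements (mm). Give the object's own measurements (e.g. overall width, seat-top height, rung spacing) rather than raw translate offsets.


A single room: four walls, each 2660 mm tall and 146 mm thick, enclosing an outside footprint 3520×3090 mm (x × y), no floor or roof. The front and back walls (−y and +y sides) run the full x-width; the side walls fit between their inner faces. A door opening 840 mm wide and 2059 mm tall is cut through the front wall from the floor up, its −x edge 812 mm from the wall's −x end.


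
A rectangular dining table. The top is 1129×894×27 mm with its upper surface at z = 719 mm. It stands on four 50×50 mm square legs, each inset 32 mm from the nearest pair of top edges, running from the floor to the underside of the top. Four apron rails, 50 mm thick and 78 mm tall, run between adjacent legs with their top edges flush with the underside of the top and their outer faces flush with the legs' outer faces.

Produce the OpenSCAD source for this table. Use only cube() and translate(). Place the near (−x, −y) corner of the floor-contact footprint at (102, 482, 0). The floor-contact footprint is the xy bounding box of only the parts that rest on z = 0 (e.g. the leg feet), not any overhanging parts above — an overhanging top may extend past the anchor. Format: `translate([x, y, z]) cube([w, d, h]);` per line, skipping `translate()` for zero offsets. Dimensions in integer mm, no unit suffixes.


// leg_h = 719 - 27 = 692
// apron z = 692 - 78 = 614
translate([70, 450, 692]) cube([1129, 894, 27]);
translate([102, 482, 0]) cube([50, 50, 692]);
translate([1117, 482, 0]) cube([50, 50, 692]);
translate([102, 1262, 0]) cube([50, 50, 692]);
translate([1117, 1262, 0]) cube([50, 50, 692]);
translate([152, 482, 614]) cube([965, 50, 78]);
translate([152, 1262, 614]) cube([965, 50, 78]);
translate([102, 532, 614]) cube([50, 730, 78]);
translate([1117, 532, 614]) cube([50, 730, 78]);


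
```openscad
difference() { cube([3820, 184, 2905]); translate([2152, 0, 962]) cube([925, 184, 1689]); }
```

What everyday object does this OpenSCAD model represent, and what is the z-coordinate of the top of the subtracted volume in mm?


A wall with a window opening. The window head height is 2651 mm.

A wall with a rectangular opening subtracted — a window. Sill at z = 962, opening 1689 mm tall, so the head is at 962 + 1689 = 2651 mm.


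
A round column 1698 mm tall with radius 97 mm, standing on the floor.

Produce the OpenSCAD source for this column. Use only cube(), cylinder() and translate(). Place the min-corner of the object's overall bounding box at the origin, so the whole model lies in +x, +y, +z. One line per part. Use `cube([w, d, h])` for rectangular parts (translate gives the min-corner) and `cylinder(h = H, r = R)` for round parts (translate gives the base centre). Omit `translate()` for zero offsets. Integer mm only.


translate([97, 97, 0]) cylinder(h = 1698, r = 97);


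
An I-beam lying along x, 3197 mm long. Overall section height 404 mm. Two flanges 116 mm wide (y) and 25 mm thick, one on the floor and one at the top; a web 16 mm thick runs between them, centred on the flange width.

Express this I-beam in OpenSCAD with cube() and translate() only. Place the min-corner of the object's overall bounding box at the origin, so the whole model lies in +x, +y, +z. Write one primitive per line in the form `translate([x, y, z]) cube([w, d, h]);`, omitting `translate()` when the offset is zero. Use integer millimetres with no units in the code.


cube([3197, 116, 25]);
translate([0, 50, 25]) cube([3197, 16, 354]);
translate([0, 0, 379]) cube([3197, 116, 25]);


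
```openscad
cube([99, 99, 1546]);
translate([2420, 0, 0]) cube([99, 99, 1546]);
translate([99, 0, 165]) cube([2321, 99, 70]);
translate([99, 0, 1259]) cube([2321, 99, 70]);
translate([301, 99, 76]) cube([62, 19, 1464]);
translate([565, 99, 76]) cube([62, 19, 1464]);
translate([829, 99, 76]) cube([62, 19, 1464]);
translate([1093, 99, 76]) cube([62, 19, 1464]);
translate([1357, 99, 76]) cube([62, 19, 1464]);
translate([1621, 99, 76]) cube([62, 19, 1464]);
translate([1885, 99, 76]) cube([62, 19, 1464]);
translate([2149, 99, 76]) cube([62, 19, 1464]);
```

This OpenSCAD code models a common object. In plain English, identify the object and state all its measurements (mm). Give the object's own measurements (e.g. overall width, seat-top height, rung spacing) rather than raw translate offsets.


A fence section. Two 99×99 mm posts, 1546 mm tall, stand on the floor with a clear span of 2321 mm between their inner faces. Two horizontal rails of 99×70 mm section span the gap between the posts with their undersides at z = 165 mm and z = 1259 mm, flush with the posts' −y face. 8 pickets, each 62 mm wide, 19 mm thick and 1464 mm tall, are fixed to the +y face of the rails with their bottoms at z = 76 mm, spaced across the span with a 202 mm gap after the −x post and between neighbouring pickets, with 209 mm left before the +x post.


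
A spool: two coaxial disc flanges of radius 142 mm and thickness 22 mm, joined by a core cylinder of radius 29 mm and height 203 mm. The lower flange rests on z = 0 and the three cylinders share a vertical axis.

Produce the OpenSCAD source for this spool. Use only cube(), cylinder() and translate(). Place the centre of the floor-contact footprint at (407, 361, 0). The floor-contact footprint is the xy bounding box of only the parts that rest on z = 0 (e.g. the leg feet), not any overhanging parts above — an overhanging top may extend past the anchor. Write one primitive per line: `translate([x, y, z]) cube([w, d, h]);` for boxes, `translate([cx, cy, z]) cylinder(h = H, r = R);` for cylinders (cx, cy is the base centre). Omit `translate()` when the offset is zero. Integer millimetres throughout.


translate([407, 361, 0]) cylinder(h = 22, r = 142);
translate([407, 361, 22]) cylinder(h = 203, r = 29);
translate([407, 361, 225]) cylinder(h = 22, r = 142);


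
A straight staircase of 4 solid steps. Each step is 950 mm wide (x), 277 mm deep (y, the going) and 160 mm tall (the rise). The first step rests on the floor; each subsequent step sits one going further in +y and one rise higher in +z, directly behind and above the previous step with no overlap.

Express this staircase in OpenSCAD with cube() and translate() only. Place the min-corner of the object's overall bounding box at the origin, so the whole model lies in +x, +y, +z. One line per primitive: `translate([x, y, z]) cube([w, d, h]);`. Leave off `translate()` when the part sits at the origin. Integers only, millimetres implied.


cube([950, 277, 160]);
translate([0, 277, 160]) cube([950, 277, 160]);
translate([0, 554, 320]) cube([950, 277, 160]);
translate([0, 831, 480]) cube([950, 277, 160]);


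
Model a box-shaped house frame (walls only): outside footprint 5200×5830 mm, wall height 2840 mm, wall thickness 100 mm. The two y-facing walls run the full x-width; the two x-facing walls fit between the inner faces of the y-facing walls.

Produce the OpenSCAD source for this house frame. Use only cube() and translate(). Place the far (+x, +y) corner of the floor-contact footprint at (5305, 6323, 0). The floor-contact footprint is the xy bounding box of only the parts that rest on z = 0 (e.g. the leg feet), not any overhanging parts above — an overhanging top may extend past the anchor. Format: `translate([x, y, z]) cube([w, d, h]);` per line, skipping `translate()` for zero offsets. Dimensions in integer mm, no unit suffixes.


translate([105, 493, 0]) cube([5200, 100, 2840]);
translate([105, 6223, 0]) cube([5200, 100, 2840]);
translate([105, 593, 0]) cube([100, 5630, 2840]);
translate([5205, 593, 0]) cube([100, 5630, 2840]);


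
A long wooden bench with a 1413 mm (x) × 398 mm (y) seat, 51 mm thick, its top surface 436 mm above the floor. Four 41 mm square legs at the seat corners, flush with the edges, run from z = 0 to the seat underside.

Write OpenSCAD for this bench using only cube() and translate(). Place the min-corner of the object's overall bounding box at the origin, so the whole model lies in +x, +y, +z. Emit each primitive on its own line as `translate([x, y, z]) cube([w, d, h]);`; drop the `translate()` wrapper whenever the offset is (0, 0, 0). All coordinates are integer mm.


translate([0, 0, 385]) cube([1413, 398, 51]);
cube([41, 41, 385]);
translate([0, 357, 0]) cube([41, 41, 385]);
translate([1372, 0, 0]) cube([41, 41, 385]);
translate([1372, 357, 0]) cube([41, 41, 385]);


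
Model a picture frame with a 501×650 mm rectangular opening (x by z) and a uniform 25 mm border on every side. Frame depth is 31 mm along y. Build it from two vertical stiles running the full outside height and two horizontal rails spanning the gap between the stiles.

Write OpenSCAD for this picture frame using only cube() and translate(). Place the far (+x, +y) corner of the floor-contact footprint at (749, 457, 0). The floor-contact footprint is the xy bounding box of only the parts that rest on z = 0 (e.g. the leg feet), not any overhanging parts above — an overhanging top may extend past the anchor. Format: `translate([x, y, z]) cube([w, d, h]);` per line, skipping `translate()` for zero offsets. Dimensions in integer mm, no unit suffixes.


translate([198, 426, 0]) cube([25, 31, 700]);
translate([724, 426, 0]) cube([25, 31, 700]);
translate([223, 426, 0]) cube([501, 31, 25]);
translate([223, 426, 675]) cube([501, 31, 25]);


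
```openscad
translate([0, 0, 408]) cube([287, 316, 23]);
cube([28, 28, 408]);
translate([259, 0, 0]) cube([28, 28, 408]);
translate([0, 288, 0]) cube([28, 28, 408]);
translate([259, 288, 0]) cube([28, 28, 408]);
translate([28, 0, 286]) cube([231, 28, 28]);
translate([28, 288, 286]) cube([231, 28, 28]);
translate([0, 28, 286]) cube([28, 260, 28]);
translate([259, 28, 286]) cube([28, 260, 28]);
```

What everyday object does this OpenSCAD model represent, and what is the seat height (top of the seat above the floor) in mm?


A stool. The seat height is 431 mm.

A 287×316×23 slab at z = 408 on four corner posts — a stool. The seat top is 408 + 23 = 431 mm.


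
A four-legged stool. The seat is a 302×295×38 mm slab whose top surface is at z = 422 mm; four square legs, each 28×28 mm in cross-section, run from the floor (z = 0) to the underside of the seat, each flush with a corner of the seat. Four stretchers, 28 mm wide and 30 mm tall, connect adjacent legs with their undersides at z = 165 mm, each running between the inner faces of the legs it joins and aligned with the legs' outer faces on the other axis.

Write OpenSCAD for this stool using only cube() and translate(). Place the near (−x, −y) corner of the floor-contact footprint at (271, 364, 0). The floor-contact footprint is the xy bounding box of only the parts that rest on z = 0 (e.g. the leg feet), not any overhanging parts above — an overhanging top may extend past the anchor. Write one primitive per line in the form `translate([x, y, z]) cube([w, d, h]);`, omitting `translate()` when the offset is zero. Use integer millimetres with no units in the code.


// leg_h = 422 - 38 = 384
// stretcher span = 302 - 2*28 = 246
translate([271, 364, 384]) cube([302, 295, 38]);
translate([271, 364, 0]) cube([28, 28, 384]);
translate([545, 364, 0]) cube([28, 28, 384]);
translate([271, 631, 0]) cube([28, 28, 384]);
translate([545, 631, 0]) cube([28, 28, 384]);
translate([299, 364, 165]) cube([246, 28, 30]);
translate([299, 631, 165]) cube([246, 28, 30]);
translate([271, 392, 165]) cube([28, 239, 30]);
translate([545, 392, 165]) cube([28, 239, 30]);


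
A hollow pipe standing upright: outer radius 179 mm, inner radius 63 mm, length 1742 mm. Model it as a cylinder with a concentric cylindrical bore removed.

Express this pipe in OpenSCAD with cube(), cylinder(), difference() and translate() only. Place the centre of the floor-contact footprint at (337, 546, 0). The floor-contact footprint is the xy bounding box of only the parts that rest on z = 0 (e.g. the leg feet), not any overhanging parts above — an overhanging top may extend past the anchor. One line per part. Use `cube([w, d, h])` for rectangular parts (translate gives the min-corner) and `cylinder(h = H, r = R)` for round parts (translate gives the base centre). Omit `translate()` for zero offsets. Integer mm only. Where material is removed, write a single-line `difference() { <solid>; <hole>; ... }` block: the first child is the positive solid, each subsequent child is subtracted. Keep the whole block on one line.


difference() { translate([337, 546, 0]) cylinder(h = 1742, r = 179); translate([337, 546, 0]) cylinder(h = 1742, r = 63); }


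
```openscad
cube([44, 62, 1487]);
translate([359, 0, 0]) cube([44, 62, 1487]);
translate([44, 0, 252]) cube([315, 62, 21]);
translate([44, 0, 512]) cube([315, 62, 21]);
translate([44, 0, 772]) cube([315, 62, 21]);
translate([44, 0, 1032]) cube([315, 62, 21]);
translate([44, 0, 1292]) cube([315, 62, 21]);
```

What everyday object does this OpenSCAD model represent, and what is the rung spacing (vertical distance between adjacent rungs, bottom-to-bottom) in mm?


A ladder. The rung spacing is 260 mm.

Two tall 44×62 posts with 5 short bars between them — a ladder. Adjacent rungs sit at z = 252 and z = 512, so the spacing is 512 − 252 = 260 mm.


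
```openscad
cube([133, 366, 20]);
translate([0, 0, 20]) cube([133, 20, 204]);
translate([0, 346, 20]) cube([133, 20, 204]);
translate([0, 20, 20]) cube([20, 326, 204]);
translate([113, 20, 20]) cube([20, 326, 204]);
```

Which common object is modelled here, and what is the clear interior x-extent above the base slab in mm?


An open box. The internal width is 93 mm.

A 133×366 base slab with four walls standing on it — an open box. The base is 133 mm wide and the walls are 20 mm thick, so the internal width is 133 − 2 × 20 = 93 mm.


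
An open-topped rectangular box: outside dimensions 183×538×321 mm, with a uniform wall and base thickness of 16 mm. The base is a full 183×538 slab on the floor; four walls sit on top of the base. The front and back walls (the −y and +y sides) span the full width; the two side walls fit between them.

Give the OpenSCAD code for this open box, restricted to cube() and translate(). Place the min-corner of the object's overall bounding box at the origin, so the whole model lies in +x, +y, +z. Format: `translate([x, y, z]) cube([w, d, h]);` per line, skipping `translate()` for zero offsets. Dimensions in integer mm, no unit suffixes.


cube([183, 538, 16]);
translate([0, 0, 16]) cube([183, 16, 305]);
translate([0, 522, 16]) cube([183, 16, 305]);
translate([0, 16, 16]) cube([16, 506, 305]);
translate([167, 16, 16]) cube([16, 506, 305]);


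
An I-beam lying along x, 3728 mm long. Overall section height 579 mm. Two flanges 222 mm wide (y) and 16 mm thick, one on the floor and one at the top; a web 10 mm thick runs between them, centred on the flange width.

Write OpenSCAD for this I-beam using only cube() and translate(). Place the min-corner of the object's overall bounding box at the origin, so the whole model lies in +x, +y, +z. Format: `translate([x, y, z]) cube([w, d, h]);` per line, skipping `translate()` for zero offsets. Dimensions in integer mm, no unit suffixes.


cube([3728, 222, 16]);
translate([0, 106, 16]) cube([3728, 10, 547]);
translate([0, 0, 563]) cube([3728, 222, 16]);


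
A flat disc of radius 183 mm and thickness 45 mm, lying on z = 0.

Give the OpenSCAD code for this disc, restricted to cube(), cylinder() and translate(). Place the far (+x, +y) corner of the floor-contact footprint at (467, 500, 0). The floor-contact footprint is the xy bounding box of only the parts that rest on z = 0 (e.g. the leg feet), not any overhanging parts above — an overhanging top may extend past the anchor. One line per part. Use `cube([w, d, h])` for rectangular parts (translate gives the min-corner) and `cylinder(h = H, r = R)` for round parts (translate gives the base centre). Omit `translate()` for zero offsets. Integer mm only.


translate([284, 317, 0]) cylinder(h = 45, r = 183);


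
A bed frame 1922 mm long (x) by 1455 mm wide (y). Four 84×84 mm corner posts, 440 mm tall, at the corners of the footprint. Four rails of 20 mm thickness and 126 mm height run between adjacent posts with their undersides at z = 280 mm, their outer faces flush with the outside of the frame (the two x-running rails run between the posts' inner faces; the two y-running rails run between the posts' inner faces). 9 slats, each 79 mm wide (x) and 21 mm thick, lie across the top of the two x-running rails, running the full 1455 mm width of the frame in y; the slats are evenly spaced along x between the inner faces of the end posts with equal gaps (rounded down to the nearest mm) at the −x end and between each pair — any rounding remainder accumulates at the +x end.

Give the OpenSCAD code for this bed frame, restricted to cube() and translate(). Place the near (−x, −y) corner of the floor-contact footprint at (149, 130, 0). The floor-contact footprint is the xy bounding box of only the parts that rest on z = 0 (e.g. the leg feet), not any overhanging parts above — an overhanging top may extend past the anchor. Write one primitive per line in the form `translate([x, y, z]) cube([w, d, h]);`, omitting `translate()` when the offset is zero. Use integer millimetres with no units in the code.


translate([149, 130, 0]) cube([84, 84, 440]);
translate([149, 1501, 0]) cube([84, 84, 440]);
translate([1987, 130, 0]) cube([84, 84, 440]);
translate([1987, 1501, 0]) cube([84, 84, 440]);
translate([233, 130, 280]) cube([1754, 20, 126]);
translate([233, 1565, 280]) cube([1754, 20, 126]);
translate([149, 214, 280]) cube([20, 1287, 126]);
translate([2051, 214, 280]) cube([20, 1287, 126]);
translate([337, 130, 406]) cube([79, 1455, 21]);
translate([520, 130, 406]) cube([79, 1455, 21]);
translate([703, 130, 406]) cube([79, 1455, 21]);
translate([886, 130, 406]) cube([79, 1455, 21]);
translate([1069, 130, 406]) cube([79, 1455, 21]);
translate([1252, 130, 406]) cube([79, 1455, 21]);
translate([1435, 130, 406]) cube([79, 1455, 21]);
translate([1618, 130, 406]) cube([79, 1455, 21]);
translate([1801, 130, 406]) cube([79, 1455, 21]);


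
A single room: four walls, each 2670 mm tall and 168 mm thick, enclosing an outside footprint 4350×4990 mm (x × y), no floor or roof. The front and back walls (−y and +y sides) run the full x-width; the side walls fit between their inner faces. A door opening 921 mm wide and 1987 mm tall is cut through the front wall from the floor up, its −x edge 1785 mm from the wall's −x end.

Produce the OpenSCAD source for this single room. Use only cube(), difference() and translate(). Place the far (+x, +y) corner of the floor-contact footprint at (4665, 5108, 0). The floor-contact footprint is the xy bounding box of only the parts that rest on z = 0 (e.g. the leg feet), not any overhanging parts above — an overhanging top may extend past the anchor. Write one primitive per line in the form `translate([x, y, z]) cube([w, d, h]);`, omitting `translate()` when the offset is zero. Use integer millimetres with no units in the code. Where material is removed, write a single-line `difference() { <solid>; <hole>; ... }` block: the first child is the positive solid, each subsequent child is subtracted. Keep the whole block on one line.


difference() { translate([315, 118, 0]) cube([4350, 168, 2670]); translate([2100, 118, 0]) cube([921, 168, 1987]); }
translate([315, 4940, 0]) cube([4350, 168, 2670]);
translate([315, 286, 0]) cube([168, 4654, 2670]);
translate([4497, 286, 0]) cube([168, 4654, 2670]);


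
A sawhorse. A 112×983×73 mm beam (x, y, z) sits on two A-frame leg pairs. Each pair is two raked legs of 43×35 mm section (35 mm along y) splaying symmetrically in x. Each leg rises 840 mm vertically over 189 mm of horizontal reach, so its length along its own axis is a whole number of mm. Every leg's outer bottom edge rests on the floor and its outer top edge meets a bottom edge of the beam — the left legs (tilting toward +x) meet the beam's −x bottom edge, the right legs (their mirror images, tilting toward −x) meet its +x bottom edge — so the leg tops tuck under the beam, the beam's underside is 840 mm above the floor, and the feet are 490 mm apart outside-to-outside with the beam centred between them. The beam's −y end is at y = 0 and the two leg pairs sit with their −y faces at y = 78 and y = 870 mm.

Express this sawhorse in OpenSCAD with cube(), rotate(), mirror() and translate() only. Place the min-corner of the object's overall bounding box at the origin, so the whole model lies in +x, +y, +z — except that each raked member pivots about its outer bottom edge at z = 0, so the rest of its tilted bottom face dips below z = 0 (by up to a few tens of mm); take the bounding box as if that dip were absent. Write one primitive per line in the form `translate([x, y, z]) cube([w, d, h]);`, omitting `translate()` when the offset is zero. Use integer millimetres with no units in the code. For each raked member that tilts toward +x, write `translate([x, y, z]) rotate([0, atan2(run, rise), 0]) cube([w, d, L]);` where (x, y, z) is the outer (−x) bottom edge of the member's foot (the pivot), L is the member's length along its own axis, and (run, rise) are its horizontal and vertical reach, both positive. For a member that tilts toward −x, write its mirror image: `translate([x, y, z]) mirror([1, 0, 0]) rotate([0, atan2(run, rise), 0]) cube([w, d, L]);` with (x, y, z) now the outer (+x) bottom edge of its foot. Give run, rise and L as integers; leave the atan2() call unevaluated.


// leg length = √(189² + 840²) = 861
// right-leg outer foot x = 2·189 + 112 = 490
// beam min-corner = (189, 0, 840)
translate([189, 0, 840]) cube([112, 983, 73]);
translate([0, 78, 0]) rotate([0, atan2(189, 840), 0]) cube([43, 35, 861]);
translate([490, 78, 0]) mirror([1, 0, 0]) rotate([0, atan2(189, 840), 0]) cube([43, 35, 861]);
translate([0, 870, 0]) rotate([0, atan2(189, 840), 0]) cube([43, 35, 861]);
translate([490, 870, 0]) mirror([1, 0, 0]) rotate([0, atan2(189, 840), 0]) cube([43, 35, 861]);


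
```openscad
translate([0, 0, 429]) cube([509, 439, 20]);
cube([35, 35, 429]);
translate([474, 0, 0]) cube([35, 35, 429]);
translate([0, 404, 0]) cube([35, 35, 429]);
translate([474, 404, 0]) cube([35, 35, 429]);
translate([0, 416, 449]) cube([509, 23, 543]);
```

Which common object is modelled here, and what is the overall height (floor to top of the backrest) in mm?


A chair. The overall height is 992 mm.

A slab on four corner posts with a tall panel at the back — a chair. The seat slab sits at z = 429 with thickness 20, and the 543 mm backrest starts at the seat top, so the overall height is 429 + 20 + 543 = 992 mm.


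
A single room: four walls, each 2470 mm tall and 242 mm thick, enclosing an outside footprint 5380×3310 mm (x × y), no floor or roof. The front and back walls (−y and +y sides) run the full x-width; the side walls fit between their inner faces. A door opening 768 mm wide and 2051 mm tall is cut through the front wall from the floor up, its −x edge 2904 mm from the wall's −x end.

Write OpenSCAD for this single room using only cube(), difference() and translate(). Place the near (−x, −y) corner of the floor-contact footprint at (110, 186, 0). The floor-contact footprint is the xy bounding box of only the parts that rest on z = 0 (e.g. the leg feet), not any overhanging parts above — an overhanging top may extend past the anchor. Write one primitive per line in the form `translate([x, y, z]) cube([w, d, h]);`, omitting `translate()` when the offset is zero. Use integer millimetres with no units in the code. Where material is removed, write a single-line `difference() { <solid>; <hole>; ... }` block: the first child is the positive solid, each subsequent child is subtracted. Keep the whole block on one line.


difference() { translate([110, 186, 0]) cube([5380, 242, 2470]); translate([3014, 186, 0]) cube([768, 242, 2051]); }
translate([110, 3254, 0]) cube([5380, 242, 2470]);
translate([110, 428, 0]) cube([242, 2826, 2470]);
translate([5248, 428, 0]) cube([242, 2826, 2470]);


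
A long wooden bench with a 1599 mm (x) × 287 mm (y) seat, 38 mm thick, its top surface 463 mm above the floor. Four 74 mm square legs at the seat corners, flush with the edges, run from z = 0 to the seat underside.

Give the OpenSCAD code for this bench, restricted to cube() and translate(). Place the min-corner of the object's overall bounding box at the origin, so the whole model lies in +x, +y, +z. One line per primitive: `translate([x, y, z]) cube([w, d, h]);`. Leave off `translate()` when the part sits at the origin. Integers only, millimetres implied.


translate([0, 0, 425]) cube([1599, 287, 38]);
cube([74, 74, 425]);
translate([0, 213, 0]) cube([74, 74, 425]);
translate([1525, 0, 0]) cube([74, 74, 425]);
translate([1525, 213, 0]) cube([74, 74, 425]);


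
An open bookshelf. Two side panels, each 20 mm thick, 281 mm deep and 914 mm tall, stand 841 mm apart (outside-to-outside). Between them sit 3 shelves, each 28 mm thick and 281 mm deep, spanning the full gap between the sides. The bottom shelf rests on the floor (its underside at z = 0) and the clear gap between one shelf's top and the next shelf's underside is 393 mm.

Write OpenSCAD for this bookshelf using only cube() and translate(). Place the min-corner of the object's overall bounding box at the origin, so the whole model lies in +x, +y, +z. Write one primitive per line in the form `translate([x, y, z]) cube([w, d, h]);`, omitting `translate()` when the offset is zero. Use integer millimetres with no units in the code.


cube([20, 281, 914]);
translate([821, 0, 0]) cube([20, 281, 914]);
translate([20, 0, 0]) cube([801, 281, 28]);
translate([20, 0, 421]) cube([801, 281, 28]);
translate([20, 0, 842]) cube([801, 281, 28]);


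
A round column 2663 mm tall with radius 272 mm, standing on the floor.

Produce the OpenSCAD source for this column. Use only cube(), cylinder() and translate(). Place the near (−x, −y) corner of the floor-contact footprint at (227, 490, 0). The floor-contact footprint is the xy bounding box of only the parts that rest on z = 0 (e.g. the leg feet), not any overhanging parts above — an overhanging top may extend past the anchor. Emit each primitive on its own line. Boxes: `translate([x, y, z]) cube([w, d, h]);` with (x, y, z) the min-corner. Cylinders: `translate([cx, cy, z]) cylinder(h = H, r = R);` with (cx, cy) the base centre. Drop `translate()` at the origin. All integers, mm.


translate([499, 762, 0]) cylinder(h = 2663, r = 272);


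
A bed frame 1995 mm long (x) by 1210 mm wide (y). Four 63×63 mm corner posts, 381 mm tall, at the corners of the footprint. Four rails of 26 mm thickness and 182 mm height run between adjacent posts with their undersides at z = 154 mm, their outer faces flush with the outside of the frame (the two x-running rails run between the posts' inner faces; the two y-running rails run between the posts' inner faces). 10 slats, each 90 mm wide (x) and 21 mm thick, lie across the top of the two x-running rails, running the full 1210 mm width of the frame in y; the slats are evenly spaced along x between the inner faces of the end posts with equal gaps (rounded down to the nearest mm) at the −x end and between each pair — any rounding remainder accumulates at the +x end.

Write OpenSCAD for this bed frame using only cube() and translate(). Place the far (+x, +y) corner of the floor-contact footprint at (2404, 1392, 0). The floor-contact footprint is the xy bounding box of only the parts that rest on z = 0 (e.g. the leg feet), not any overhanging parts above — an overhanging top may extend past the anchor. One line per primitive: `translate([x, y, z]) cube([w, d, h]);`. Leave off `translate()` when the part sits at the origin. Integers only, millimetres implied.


translate([409, 182, 0]) cube([63, 63, 381]);
translate([409, 1329, 0]) cube([63, 63, 381]);
translate([2341, 182, 0]) cube([63, 63, 381]);
translate([2341, 1329, 0]) cube([63, 63, 381]);
translate([472, 182, 154]) cube([1869, 26, 182]);
translate([472, 1366, 154]) cube([1869, 26, 182]);
translate([409, 245, 154]) cube([26, 1084, 182]);
translate([2378, 245, 154]) cube([26, 1084, 182]);
translate([560, 182, 336]) cube([90, 1210, 21]);
translate([738, 182, 336]) cube([90, 1210, 21]);
translate([916, 182, 336]) cube([90, 1210, 21]);
translate([1094, 182, 336]) cube([90, 1210, 21]);
translate([1272, 182, 336]) cube([90, 1210, 21]);
translate([1450, 182, 336]) cube([90, 1210, 21]);
translate([1628, 182, 336]) cube([90, 1210, 21]);
translate([1806, 182, 336]) cube([90, 1210, 21]);
translate([1984, 182, 336]) cube([90, 1210, 21]);
translate([2162, 182, 336]) cube([90, 1210, 21]);


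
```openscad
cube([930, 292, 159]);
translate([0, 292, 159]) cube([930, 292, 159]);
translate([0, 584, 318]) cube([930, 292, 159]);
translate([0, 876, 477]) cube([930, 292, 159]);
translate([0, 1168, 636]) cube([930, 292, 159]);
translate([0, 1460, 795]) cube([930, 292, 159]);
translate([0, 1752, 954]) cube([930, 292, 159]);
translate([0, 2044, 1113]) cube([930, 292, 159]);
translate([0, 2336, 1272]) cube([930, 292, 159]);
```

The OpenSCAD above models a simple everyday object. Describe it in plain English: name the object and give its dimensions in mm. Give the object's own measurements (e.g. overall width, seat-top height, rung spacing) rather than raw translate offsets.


A straight staircase of 9 solid steps. Each step is 930 mm wide (x), 292 mm deep (y, the going) and 159 mm tall (the rise). The first step rests on the floor; each subsequent step sits one going further in +y and one rise higher in +z, directly behind and above the previous step with no overlap.


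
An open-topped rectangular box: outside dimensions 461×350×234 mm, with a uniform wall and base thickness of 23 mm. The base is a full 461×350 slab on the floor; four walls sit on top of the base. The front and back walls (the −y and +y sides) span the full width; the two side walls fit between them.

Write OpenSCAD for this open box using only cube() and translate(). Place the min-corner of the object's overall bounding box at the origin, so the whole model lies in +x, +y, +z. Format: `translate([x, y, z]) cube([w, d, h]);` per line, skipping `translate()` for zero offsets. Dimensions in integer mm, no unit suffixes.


cube([461, 350, 23]);
translate([0, 0, 23]) cube([461, 23, 211]);
translate([0, 327, 23]) cube([461, 23, 211]);
translate([0, 23, 23]) cube([23, 304, 211]);
translate([438, 23, 23]) cube([23, 304, 211]);


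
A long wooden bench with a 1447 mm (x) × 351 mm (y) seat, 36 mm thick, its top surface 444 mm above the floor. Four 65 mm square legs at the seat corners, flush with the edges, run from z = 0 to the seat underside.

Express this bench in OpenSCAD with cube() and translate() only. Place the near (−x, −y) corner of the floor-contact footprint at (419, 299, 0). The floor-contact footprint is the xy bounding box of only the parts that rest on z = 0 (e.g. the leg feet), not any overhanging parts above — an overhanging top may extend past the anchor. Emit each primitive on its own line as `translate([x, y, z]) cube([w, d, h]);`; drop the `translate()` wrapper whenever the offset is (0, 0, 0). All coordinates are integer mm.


translate([419, 299, 408]) cube([1447, 351, 36]);
translate([419, 299, 0]) cube([65, 65, 408]);
translate([419, 585, 0]) cube([65, 65, 408]);
translate([1801, 299, 0]) cube([65, 65, 408]);
translate([1801, 585, 0]) cube([65, 65, 408]);


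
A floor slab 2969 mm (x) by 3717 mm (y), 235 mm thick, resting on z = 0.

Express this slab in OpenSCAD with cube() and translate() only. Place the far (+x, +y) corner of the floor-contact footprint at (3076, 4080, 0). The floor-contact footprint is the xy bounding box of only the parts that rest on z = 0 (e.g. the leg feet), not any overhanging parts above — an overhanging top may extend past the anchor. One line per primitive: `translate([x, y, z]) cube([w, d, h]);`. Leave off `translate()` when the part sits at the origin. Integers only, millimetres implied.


translate([107, 363, 0]) cube([2969, 3717, 235]);


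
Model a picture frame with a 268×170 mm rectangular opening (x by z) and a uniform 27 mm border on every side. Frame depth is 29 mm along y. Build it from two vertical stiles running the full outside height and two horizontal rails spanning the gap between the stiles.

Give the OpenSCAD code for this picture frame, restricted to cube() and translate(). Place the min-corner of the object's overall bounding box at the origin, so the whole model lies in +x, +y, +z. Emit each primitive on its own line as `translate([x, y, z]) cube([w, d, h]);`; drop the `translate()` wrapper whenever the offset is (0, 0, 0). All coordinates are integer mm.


cube([27, 29, 224]);
translate([295, 0, 0]) cube([27, 29, 224]);
translate([27, 0, 0]) cube([268, 29, 27]);
translate([27, 0, 197]) cube([268, 29, 27]);


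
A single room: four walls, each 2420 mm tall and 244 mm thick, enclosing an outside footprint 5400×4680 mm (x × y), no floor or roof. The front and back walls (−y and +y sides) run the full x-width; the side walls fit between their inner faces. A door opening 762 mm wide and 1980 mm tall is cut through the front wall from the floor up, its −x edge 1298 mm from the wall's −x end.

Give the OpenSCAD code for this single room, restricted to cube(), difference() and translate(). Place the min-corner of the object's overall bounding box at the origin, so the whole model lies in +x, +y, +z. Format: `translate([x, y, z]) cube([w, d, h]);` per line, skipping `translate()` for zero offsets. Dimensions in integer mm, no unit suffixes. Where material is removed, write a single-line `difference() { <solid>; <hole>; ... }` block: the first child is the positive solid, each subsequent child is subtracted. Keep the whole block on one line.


difference() { cube([5400, 244, 2420]); translate([1298, 0, 0]) cube([762, 244, 1980]); }
translate([0, 4436, 0]) cube([5400, 244, 2420]);
translate([0, 244, 0]) cube([244, 4192, 2420]);
translate([5156, 244, 0]) cube([244, 4192, 2420]);


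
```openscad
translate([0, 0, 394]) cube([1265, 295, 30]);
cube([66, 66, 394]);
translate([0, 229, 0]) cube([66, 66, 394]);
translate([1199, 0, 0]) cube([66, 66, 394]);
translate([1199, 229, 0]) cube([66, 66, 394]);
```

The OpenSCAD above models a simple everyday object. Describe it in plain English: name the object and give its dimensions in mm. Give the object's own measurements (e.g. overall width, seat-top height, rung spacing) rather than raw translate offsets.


A bench: a 1265×295 mm seat slab, 30 mm thick, top at z = 424 mm, on four 66×66 mm square legs flush with the seat corners and standing on z = 0.
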